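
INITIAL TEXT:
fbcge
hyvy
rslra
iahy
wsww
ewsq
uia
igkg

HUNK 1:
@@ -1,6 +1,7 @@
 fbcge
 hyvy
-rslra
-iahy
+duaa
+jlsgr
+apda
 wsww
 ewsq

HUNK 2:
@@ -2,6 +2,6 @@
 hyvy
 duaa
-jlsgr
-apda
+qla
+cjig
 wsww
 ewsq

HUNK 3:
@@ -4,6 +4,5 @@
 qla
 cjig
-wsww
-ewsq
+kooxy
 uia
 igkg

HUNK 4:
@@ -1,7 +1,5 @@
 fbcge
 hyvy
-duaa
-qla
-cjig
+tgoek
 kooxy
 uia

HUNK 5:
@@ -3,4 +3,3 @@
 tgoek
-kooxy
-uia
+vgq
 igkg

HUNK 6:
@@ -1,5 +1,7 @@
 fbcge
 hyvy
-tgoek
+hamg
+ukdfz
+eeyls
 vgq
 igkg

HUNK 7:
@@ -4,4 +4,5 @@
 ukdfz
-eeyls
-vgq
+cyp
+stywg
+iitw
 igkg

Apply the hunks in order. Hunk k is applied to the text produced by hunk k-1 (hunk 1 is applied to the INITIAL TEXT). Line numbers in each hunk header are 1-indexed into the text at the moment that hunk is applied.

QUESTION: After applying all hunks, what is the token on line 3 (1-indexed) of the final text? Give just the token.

Hunk 1: at line 1 remove [rslra,iahy] add [duaa,jlsgr,apda] -> 9 lines: fbcge hyvy duaa jlsgr apda wsww ewsq uia igkg
Hunk 2: at line 2 remove [jlsgr,apda] add [qla,cjig] -> 9 lines: fbcge hyvy duaa qla cjig wsww ewsq uia igkg
Hunk 3: at line 4 remove [wsww,ewsq] add [kooxy] -> 8 lines: fbcge hyvy duaa qla cjig kooxy uia igkg
Hunk 4: at line 1 remove [duaa,qla,cjig] add [tgoek] -> 6 lines: fbcge hyvy tgoek kooxy uia igkg
Hunk 5: at line 3 remove [kooxy,uia] add [vgq] -> 5 lines: fbcge hyvy tgoek vgq igkg
Hunk 6: at line 1 remove [tgoek] add [hamg,ukdfz,eeyls] -> 7 lines: fbcge hyvy hamg ukdfz eeyls vgq igkg
Hunk 7: at line 4 remove [eeyls,vgq] add [cyp,stywg,iitw] -> 8 lines: fbcge hyvy hamg ukdfz cyp stywg iitw igkg
Final line 3: hamg

Answer: hamg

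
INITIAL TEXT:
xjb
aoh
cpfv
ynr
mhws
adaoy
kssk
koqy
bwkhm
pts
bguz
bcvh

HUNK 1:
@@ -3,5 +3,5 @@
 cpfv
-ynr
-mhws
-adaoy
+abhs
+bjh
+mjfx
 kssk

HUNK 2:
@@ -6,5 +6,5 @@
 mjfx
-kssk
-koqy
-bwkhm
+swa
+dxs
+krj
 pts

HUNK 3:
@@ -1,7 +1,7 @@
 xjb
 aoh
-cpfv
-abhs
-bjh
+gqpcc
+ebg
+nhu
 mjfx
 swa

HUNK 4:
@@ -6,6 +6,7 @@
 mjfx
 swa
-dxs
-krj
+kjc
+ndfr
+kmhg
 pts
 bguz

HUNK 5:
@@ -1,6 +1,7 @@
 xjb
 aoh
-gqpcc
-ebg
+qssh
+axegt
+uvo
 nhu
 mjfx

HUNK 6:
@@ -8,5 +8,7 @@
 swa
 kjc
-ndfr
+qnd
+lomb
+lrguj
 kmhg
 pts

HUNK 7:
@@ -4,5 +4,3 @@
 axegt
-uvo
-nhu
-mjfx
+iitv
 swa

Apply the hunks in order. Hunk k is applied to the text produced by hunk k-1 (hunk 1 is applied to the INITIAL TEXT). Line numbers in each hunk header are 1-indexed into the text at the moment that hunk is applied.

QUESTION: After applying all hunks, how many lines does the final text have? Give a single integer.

Answer: 14

Derivation:
Hunk 1: at line 3 remove [ynr,mhws,adaoy] add [abhs,bjh,mjfx] -> 12 lines: xjb aoh cpfv abhs bjh mjfx kssk koqy bwkhm pts bguz bcvh
Hunk 2: at line 6 remove [kssk,koqy,bwkhm] add [swa,dxs,krj] -> 12 lines: xjb aoh cpfv abhs bjh mjfx swa dxs krj pts bguz bcvh
Hunk 3: at line 1 remove [cpfv,abhs,bjh] add [gqpcc,ebg,nhu] -> 12 lines: xjb aoh gqpcc ebg nhu mjfx swa dxs krj pts bguz bcvh
Hunk 4: at line 6 remove [dxs,krj] add [kjc,ndfr,kmhg] -> 13 lines: xjb aoh gqpcc ebg nhu mjfx swa kjc ndfr kmhg pts bguz bcvh
Hunk 5: at line 1 remove [gqpcc,ebg] add [qssh,axegt,uvo] -> 14 lines: xjb aoh qssh axegt uvo nhu mjfx swa kjc ndfr kmhg pts bguz bcvh
Hunk 6: at line 8 remove [ndfr] add [qnd,lomb,lrguj] -> 16 lines: xjb aoh qssh axegt uvo nhu mjfx swa kjc qnd lomb lrguj kmhg pts bguz bcvh
Hunk 7: at line 4 remove [uvo,nhu,mjfx] add [iitv] -> 14 lines: xjb aoh qssh axegt iitv swa kjc qnd lomb lrguj kmhg pts bguz bcvh
Final line count: 14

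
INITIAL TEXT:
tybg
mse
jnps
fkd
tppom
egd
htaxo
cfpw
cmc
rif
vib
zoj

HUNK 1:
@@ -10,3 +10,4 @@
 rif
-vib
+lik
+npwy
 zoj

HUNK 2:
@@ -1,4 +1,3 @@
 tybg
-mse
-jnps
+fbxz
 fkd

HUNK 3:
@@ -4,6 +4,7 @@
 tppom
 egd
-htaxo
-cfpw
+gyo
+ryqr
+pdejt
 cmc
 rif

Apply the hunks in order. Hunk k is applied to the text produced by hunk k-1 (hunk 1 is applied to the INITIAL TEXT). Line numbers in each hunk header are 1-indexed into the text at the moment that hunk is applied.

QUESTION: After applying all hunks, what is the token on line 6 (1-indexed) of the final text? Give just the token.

Hunk 1: at line 10 remove [vib] add [lik,npwy] -> 13 lines: tybg mse jnps fkd tppom egd htaxo cfpw cmc rif lik npwy zoj
Hunk 2: at line 1 remove [mse,jnps] add [fbxz] -> 12 lines: tybg fbxz fkd tppom egd htaxo cfpw cmc rif lik npwy zoj
Hunk 3: at line 4 remove [htaxo,cfpw] add [gyo,ryqr,pdejt] -> 13 lines: tybg fbxz fkd tppom egd gyo ryqr pdejt cmc rif lik npwy zoj
Final line 6: gyo

Answer: gyo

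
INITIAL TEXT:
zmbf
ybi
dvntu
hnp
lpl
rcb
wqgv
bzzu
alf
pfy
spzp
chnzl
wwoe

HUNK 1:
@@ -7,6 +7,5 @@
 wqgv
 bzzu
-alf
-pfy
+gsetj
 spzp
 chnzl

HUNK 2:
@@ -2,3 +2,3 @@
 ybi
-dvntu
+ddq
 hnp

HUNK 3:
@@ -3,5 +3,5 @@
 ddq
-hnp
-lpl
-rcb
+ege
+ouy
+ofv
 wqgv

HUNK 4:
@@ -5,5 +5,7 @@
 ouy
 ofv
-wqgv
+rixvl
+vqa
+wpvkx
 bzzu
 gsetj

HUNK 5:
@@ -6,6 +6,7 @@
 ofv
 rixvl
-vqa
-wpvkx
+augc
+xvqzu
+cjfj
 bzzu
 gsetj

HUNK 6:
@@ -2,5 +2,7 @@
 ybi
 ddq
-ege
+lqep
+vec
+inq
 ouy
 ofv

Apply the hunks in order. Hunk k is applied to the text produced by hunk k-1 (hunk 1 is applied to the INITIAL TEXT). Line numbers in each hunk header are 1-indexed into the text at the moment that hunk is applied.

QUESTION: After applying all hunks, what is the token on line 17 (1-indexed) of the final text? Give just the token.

Answer: wwoe

Derivation:
Hunk 1: at line 7 remove [alf,pfy] add [gsetj] -> 12 lines: zmbf ybi dvntu hnp lpl rcb wqgv bzzu gsetj spzp chnzl wwoe
Hunk 2: at line 2 remove [dvntu] add [ddq] -> 12 lines: zmbf ybi ddq hnp lpl rcb wqgv bzzu gsetj spzp chnzl wwoe
Hunk 3: at line 3 remove [hnp,lpl,rcb] add [ege,ouy,ofv] -> 12 lines: zmbf ybi ddq ege ouy ofv wqgv bzzu gsetj spzp chnzl wwoe
Hunk 4: at line 5 remove [wqgv] add [rixvl,vqa,wpvkx] -> 14 lines: zmbf ybi ddq ege ouy ofv rixvl vqa wpvkx bzzu gsetj spzp chnzl wwoe
Hunk 5: at line 6 remove [vqa,wpvkx] add [augc,xvqzu,cjfj] -> 15 lines: zmbf ybi ddq ege ouy ofv rixvl augc xvqzu cjfj bzzu gsetj spzp chnzl wwoe
Hunk 6: at line 2 remove [ege] add [lqep,vec,inq] -> 17 lines: zmbf ybi ddq lqep vec inq ouy ofv rixvl augc xvqzu cjfj bzzu gsetj spzp chnzl wwoe
Final line 17: wwoe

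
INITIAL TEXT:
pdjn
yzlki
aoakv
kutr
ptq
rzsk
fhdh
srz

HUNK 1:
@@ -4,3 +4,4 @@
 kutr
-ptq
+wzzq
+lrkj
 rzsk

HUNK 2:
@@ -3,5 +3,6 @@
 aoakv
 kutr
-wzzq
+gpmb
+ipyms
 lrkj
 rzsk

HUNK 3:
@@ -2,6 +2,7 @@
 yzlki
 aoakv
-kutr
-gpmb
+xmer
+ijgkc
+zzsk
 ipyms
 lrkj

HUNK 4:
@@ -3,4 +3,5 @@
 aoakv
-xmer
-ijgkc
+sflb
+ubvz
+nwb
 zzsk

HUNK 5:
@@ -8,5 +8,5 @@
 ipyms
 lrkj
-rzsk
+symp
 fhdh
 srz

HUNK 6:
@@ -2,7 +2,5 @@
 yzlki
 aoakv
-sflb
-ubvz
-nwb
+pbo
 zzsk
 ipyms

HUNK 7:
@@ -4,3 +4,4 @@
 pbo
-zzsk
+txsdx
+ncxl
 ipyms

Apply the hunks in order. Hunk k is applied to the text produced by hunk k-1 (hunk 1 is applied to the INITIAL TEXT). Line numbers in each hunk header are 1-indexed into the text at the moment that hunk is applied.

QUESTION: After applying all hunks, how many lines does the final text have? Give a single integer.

Hunk 1: at line 4 remove [ptq] add [wzzq,lrkj] -> 9 lines: pdjn yzlki aoakv kutr wzzq lrkj rzsk fhdh srz
Hunk 2: at line 3 remove [wzzq] add [gpmb,ipyms] -> 10 lines: pdjn yzlki aoakv kutr gpmb ipyms lrkj rzsk fhdh srz
Hunk 3: at line 2 remove [kutr,gpmb] add [xmer,ijgkc,zzsk] -> 11 lines: pdjn yzlki aoakv xmer ijgkc zzsk ipyms lrkj rzsk fhdh srz
Hunk 4: at line 3 remove [xmer,ijgkc] add [sflb,ubvz,nwb] -> 12 lines: pdjn yzlki aoakv sflb ubvz nwb zzsk ipyms lrkj rzsk fhdh srz
Hunk 5: at line 8 remove [rzsk] add [symp] -> 12 lines: pdjn yzlki aoakv sflb ubvz nwb zzsk ipyms lrkj symp fhdh srz
Hunk 6: at line 2 remove [sflb,ubvz,nwb] add [pbo] -> 10 lines: pdjn yzlki aoakv pbo zzsk ipyms lrkj symp fhdh srz
Hunk 7: at line 4 remove [zzsk] add [txsdx,ncxl] -> 11 lines: pdjn yzlki aoakv pbo txsdx ncxl ipyms lrkj symp fhdh srz
Final line count: 11

Answer: 11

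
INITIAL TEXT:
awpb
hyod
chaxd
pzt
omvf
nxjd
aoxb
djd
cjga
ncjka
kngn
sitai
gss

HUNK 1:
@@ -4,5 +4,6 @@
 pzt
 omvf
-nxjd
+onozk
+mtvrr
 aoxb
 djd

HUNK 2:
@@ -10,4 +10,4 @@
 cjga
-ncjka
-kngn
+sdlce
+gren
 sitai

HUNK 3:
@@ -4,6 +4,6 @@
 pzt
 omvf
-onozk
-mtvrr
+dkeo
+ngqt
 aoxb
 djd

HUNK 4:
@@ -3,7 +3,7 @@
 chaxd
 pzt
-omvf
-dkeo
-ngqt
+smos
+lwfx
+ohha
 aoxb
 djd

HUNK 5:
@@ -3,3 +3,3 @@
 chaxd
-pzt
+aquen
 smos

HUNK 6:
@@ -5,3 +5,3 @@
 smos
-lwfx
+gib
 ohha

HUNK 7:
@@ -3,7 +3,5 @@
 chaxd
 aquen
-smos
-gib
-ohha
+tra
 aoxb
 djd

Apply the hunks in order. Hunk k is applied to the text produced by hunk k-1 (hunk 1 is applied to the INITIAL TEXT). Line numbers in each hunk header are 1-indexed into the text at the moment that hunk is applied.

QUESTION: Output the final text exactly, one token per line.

Hunk 1: at line 4 remove [nxjd] add [onozk,mtvrr] -> 14 lines: awpb hyod chaxd pzt omvf onozk mtvrr aoxb djd cjga ncjka kngn sitai gss
Hunk 2: at line 10 remove [ncjka,kngn] add [sdlce,gren] -> 14 lines: awpb hyod chaxd pzt omvf onozk mtvrr aoxb djd cjga sdlce gren sitai gss
Hunk 3: at line 4 remove [onozk,mtvrr] add [dkeo,ngqt] -> 14 lines: awpb hyod chaxd pzt omvf dkeo ngqt aoxb djd cjga sdlce gren sitai gss
Hunk 4: at line 3 remove [omvf,dkeo,ngqt] add [smos,lwfx,ohha] -> 14 lines: awpb hyod chaxd pzt smos lwfx ohha aoxb djd cjga sdlce gren sitai gss
Hunk 5: at line 3 remove [pzt] add [aquen] -> 14 lines: awpb hyod chaxd aquen smos lwfx ohha aoxb djd cjga sdlce gren sitai gss
Hunk 6: at line 5 remove [lwfx] add [gib] -> 14 lines: awpb hyod chaxd aquen smos gib ohha aoxb djd cjga sdlce gren sitai gss
Hunk 7: at line 3 remove [smos,gib,ohha] add [tra] -> 12 lines: awpb hyod chaxd aquen tra aoxb djd cjga sdlce gren sitai gss

Answer: awpb
hyod
chaxd
aquen
tra
aoxb
djd
cjga
sdlce
gren
sitai
gss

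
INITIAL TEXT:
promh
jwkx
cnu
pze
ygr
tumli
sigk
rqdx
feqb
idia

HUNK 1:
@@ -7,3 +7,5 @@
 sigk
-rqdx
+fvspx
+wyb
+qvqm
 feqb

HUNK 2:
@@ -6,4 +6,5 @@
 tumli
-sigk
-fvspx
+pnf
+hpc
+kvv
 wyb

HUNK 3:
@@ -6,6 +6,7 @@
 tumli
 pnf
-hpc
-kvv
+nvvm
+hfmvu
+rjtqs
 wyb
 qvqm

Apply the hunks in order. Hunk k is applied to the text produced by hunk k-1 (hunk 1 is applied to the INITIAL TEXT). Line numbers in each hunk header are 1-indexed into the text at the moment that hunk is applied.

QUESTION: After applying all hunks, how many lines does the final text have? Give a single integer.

Hunk 1: at line 7 remove [rqdx] add [fvspx,wyb,qvqm] -> 12 lines: promh jwkx cnu pze ygr tumli sigk fvspx wyb qvqm feqb idia
Hunk 2: at line 6 remove [sigk,fvspx] add [pnf,hpc,kvv] -> 13 lines: promh jwkx cnu pze ygr tumli pnf hpc kvv wyb qvqm feqb idia
Hunk 3: at line 6 remove [hpc,kvv] add [nvvm,hfmvu,rjtqs] -> 14 lines: promh jwkx cnu pze ygr tumli pnf nvvm hfmvu rjtqs wyb qvqm feqb idia
Final line count: 14

Answer: 14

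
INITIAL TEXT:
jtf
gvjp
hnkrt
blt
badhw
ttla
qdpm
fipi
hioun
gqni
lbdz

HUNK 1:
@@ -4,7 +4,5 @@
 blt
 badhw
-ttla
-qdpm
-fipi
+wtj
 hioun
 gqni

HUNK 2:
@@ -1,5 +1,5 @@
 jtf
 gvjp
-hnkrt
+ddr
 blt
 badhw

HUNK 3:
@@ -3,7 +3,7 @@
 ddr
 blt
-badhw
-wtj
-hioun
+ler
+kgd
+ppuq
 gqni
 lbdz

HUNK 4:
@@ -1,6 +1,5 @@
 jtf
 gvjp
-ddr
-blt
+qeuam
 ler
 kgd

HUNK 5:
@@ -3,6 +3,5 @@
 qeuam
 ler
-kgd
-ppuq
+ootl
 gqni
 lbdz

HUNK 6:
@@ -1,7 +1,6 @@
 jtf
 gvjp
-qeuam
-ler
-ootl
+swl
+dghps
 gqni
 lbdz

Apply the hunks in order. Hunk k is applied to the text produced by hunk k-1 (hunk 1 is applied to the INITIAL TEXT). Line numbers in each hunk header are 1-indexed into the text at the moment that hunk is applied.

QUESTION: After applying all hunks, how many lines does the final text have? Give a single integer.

Answer: 6

Derivation:
Hunk 1: at line 4 remove [ttla,qdpm,fipi] add [wtj] -> 9 lines: jtf gvjp hnkrt blt badhw wtj hioun gqni lbdz
Hunk 2: at line 1 remove [hnkrt] add [ddr] -> 9 lines: jtf gvjp ddr blt badhw wtj hioun gqni lbdz
Hunk 3: at line 3 remove [badhw,wtj,hioun] add [ler,kgd,ppuq] -> 9 lines: jtf gvjp ddr blt ler kgd ppuq gqni lbdz
Hunk 4: at line 1 remove [ddr,blt] add [qeuam] -> 8 lines: jtf gvjp qeuam ler kgd ppuq gqni lbdz
Hunk 5: at line 3 remove [kgd,ppuq] add [ootl] -> 7 lines: jtf gvjp qeuam ler ootl gqni lbdz
Hunk 6: at line 1 remove [qeuam,ler,ootl] add [swl,dghps] -> 6 lines: jtf gvjp swl dghps gqni lbdz
Final line count: 6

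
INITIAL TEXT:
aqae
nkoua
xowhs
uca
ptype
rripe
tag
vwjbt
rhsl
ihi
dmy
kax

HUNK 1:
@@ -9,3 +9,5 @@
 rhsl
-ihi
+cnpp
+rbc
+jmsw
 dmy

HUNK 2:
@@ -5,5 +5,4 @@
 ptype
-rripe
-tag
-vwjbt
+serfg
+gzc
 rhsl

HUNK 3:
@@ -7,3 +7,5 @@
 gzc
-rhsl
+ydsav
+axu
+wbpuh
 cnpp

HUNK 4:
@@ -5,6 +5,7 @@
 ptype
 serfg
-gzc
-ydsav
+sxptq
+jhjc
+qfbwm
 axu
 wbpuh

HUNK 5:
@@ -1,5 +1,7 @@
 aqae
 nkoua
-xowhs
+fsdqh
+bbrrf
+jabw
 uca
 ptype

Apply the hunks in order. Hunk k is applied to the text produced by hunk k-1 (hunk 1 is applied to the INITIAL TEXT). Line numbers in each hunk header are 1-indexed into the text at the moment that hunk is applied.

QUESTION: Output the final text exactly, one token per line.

Hunk 1: at line 9 remove [ihi] add [cnpp,rbc,jmsw] -> 14 lines: aqae nkoua xowhs uca ptype rripe tag vwjbt rhsl cnpp rbc jmsw dmy kax
Hunk 2: at line 5 remove [rripe,tag,vwjbt] add [serfg,gzc] -> 13 lines: aqae nkoua xowhs uca ptype serfg gzc rhsl cnpp rbc jmsw dmy kax
Hunk 3: at line 7 remove [rhsl] add [ydsav,axu,wbpuh] -> 15 lines: aqae nkoua xowhs uca ptype serfg gzc ydsav axu wbpuh cnpp rbc jmsw dmy kax
Hunk 4: at line 5 remove [gzc,ydsav] add [sxptq,jhjc,qfbwm] -> 16 lines: aqae nkoua xowhs uca ptype serfg sxptq jhjc qfbwm axu wbpuh cnpp rbc jmsw dmy kax
Hunk 5: at line 1 remove [xowhs] add [fsdqh,bbrrf,jabw] -> 18 lines: aqae nkoua fsdqh bbrrf jabw uca ptype serfg sxptq jhjc qfbwm axu wbpuh cnpp rbc jmsw dmy kax

Answer: aqae
nkoua
fsdqh
bbrrf
jabw
uca
ptype
serfg
sxptq
jhjc
qfbwm
axu
wbpuh
cnpp
rbc
jmsw
dmy
kax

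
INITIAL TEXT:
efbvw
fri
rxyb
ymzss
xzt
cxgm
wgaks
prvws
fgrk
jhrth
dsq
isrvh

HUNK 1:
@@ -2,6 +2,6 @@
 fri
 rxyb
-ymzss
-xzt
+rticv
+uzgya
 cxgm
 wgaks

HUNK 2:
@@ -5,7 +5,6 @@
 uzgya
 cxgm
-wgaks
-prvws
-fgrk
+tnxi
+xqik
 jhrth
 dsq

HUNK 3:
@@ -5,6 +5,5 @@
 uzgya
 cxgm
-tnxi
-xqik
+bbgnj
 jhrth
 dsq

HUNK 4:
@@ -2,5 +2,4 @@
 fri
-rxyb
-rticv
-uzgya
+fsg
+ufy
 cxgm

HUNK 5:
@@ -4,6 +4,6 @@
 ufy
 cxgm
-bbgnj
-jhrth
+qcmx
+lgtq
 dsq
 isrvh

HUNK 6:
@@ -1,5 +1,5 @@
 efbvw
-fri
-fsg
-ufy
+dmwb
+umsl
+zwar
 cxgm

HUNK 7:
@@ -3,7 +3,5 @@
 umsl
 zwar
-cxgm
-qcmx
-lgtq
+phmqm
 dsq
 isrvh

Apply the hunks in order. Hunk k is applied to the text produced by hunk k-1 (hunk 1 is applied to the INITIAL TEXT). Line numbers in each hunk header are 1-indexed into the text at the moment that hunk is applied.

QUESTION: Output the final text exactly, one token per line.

Hunk 1: at line 2 remove [ymzss,xzt] add [rticv,uzgya] -> 12 lines: efbvw fri rxyb rticv uzgya cxgm wgaks prvws fgrk jhrth dsq isrvh
Hunk 2: at line 5 remove [wgaks,prvws,fgrk] add [tnxi,xqik] -> 11 lines: efbvw fri rxyb rticv uzgya cxgm tnxi xqik jhrth dsq isrvh
Hunk 3: at line 5 remove [tnxi,xqik] add [bbgnj] -> 10 lines: efbvw fri rxyb rticv uzgya cxgm bbgnj jhrth dsq isrvh
Hunk 4: at line 2 remove [rxyb,rticv,uzgya] add [fsg,ufy] -> 9 lines: efbvw fri fsg ufy cxgm bbgnj jhrth dsq isrvh
Hunk 5: at line 4 remove [bbgnj,jhrth] add [qcmx,lgtq] -> 9 lines: efbvw fri fsg ufy cxgm qcmx lgtq dsq isrvh
Hunk 6: at line 1 remove [fri,fsg,ufy] add [dmwb,umsl,zwar] -> 9 lines: efbvw dmwb umsl zwar cxgm qcmx lgtq dsq isrvh
Hunk 7: at line 3 remove [cxgm,qcmx,lgtq] add [phmqm] -> 7 lines: efbvw dmwb umsl zwar phmqm dsq isrvh

Answer: efbvw
dmwb
umsl
zwar
phmqm
dsq
isrvh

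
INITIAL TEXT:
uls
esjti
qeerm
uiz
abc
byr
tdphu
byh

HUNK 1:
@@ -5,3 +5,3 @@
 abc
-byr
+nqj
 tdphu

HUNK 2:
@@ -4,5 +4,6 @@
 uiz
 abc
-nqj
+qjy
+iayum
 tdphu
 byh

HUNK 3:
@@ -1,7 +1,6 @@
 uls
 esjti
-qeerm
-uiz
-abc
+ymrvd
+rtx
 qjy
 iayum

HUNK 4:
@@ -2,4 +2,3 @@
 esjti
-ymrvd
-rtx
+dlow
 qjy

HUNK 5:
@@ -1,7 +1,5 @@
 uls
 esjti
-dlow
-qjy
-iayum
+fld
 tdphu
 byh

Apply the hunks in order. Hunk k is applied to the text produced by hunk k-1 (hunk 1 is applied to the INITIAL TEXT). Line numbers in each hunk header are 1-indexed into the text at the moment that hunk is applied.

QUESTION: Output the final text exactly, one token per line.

Hunk 1: at line 5 remove [byr] add [nqj] -> 8 lines: uls esjti qeerm uiz abc nqj tdphu byh
Hunk 2: at line 4 remove [nqj] add [qjy,iayum] -> 9 lines: uls esjti qeerm uiz abc qjy iayum tdphu byh
Hunk 3: at line 1 remove [qeerm,uiz,abc] add [ymrvd,rtx] -> 8 lines: uls esjti ymrvd rtx qjy iayum tdphu byh
Hunk 4: at line 2 remove [ymrvd,rtx] add [dlow] -> 7 lines: uls esjti dlow qjy iayum tdphu byh
Hunk 5: at line 1 remove [dlow,qjy,iayum] add [fld] -> 5 lines: uls esjti fld tdphu byh

Answer: uls
esjti
fld
tdphu
byh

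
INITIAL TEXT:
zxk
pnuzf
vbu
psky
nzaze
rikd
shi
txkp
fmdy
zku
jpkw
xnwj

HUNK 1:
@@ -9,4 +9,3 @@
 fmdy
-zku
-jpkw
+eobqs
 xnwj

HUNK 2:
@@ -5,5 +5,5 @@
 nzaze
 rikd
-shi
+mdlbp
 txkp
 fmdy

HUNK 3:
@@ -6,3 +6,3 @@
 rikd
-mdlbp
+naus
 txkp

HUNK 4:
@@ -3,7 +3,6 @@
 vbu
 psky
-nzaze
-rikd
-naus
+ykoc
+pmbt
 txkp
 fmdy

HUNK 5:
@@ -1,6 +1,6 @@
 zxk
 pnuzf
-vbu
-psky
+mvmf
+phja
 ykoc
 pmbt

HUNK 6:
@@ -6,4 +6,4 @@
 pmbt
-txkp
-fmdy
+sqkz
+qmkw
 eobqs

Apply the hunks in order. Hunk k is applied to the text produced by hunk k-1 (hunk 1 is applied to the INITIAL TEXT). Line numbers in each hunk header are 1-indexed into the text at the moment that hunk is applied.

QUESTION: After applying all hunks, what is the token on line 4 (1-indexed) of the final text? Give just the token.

Answer: phja

Derivation:
Hunk 1: at line 9 remove [zku,jpkw] add [eobqs] -> 11 lines: zxk pnuzf vbu psky nzaze rikd shi txkp fmdy eobqs xnwj
Hunk 2: at line 5 remove [shi] add [mdlbp] -> 11 lines: zxk pnuzf vbu psky nzaze rikd mdlbp txkp fmdy eobqs xnwj
Hunk 3: at line 6 remove [mdlbp] add [naus] -> 11 lines: zxk pnuzf vbu psky nzaze rikd naus txkp fmdy eobqs xnwj
Hunk 4: at line 3 remove [nzaze,rikd,naus] add [ykoc,pmbt] -> 10 lines: zxk pnuzf vbu psky ykoc pmbt txkp fmdy eobqs xnwj
Hunk 5: at line 1 remove [vbu,psky] add [mvmf,phja] -> 10 lines: zxk pnuzf mvmf phja ykoc pmbt txkp fmdy eobqs xnwj
Hunk 6: at line 6 remove [txkp,fmdy] add [sqkz,qmkw] -> 10 lines: zxk pnuzf mvmf phja ykoc pmbt sqkz qmkw eobqs xnwj
Final line 4: phja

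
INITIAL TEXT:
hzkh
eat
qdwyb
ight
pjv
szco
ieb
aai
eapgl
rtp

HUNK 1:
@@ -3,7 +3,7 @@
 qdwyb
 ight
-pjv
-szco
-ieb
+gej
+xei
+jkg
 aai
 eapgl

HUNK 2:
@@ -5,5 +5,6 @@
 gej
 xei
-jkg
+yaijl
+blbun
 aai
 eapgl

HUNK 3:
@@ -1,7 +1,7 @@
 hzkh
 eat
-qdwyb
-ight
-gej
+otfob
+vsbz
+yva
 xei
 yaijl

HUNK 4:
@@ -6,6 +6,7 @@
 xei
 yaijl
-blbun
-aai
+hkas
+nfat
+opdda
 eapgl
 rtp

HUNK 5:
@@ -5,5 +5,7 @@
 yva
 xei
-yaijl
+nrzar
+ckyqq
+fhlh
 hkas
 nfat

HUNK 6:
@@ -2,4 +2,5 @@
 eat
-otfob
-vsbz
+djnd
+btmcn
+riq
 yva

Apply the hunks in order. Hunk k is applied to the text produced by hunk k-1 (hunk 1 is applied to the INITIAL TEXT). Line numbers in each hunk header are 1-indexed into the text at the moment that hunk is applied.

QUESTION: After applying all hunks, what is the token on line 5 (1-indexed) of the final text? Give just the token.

Answer: riq

Derivation:
Hunk 1: at line 3 remove [pjv,szco,ieb] add [gej,xei,jkg] -> 10 lines: hzkh eat qdwyb ight gej xei jkg aai eapgl rtp
Hunk 2: at line 5 remove [jkg] add [yaijl,blbun] -> 11 lines: hzkh eat qdwyb ight gej xei yaijl blbun aai eapgl rtp
Hunk 3: at line 1 remove [qdwyb,ight,gej] add [otfob,vsbz,yva] -> 11 lines: hzkh eat otfob vsbz yva xei yaijl blbun aai eapgl rtp
Hunk 4: at line 6 remove [blbun,aai] add [hkas,nfat,opdda] -> 12 lines: hzkh eat otfob vsbz yva xei yaijl hkas nfat opdda eapgl rtp
Hunk 5: at line 5 remove [yaijl] add [nrzar,ckyqq,fhlh] -> 14 lines: hzkh eat otfob vsbz yva xei nrzar ckyqq fhlh hkas nfat opdda eapgl rtp
Hunk 6: at line 2 remove [otfob,vsbz] add [djnd,btmcn,riq] -> 15 lines: hzkh eat djnd btmcn riq yva xei nrzar ckyqq fhlh hkas nfat opdda eapgl rtp
Final line 5: riq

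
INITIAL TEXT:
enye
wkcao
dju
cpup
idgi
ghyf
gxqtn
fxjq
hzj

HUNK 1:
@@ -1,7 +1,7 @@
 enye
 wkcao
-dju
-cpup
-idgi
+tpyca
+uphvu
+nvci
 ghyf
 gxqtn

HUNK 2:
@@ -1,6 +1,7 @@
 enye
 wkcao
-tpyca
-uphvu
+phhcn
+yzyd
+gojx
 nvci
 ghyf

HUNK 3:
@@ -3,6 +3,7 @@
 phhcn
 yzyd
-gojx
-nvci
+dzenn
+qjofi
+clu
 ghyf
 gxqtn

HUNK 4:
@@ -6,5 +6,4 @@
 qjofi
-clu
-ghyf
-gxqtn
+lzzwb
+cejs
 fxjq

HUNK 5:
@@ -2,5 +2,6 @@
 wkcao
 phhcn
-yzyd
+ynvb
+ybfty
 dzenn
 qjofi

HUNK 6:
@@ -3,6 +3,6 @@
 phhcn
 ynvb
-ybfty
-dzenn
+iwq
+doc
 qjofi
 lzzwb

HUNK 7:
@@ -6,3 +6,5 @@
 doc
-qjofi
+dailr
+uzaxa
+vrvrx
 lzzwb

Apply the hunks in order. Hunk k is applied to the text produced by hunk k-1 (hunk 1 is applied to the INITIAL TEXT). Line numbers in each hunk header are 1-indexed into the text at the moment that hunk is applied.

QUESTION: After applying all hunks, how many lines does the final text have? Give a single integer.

Answer: 13

Derivation:
Hunk 1: at line 1 remove [dju,cpup,idgi] add [tpyca,uphvu,nvci] -> 9 lines: enye wkcao tpyca uphvu nvci ghyf gxqtn fxjq hzj
Hunk 2: at line 1 remove [tpyca,uphvu] add [phhcn,yzyd,gojx] -> 10 lines: enye wkcao phhcn yzyd gojx nvci ghyf gxqtn fxjq hzj
Hunk 3: at line 3 remove [gojx,nvci] add [dzenn,qjofi,clu] -> 11 lines: enye wkcao phhcn yzyd dzenn qjofi clu ghyf gxqtn fxjq hzj
Hunk 4: at line 6 remove [clu,ghyf,gxqtn] add [lzzwb,cejs] -> 10 lines: enye wkcao phhcn yzyd dzenn qjofi lzzwb cejs fxjq hzj
Hunk 5: at line 2 remove [yzyd] add [ynvb,ybfty] -> 11 lines: enye wkcao phhcn ynvb ybfty dzenn qjofi lzzwb cejs fxjq hzj
Hunk 6: at line 3 remove [ybfty,dzenn] add [iwq,doc] -> 11 lines: enye wkcao phhcn ynvb iwq doc qjofi lzzwb cejs fxjq hzj
Hunk 7: at line 6 remove [qjofi] add [dailr,uzaxa,vrvrx] -> 13 lines: enye wkcao phhcn ynvb iwq doc dailr uzaxa vrvrx lzzwb cejs fxjq hzj
Final line count: 13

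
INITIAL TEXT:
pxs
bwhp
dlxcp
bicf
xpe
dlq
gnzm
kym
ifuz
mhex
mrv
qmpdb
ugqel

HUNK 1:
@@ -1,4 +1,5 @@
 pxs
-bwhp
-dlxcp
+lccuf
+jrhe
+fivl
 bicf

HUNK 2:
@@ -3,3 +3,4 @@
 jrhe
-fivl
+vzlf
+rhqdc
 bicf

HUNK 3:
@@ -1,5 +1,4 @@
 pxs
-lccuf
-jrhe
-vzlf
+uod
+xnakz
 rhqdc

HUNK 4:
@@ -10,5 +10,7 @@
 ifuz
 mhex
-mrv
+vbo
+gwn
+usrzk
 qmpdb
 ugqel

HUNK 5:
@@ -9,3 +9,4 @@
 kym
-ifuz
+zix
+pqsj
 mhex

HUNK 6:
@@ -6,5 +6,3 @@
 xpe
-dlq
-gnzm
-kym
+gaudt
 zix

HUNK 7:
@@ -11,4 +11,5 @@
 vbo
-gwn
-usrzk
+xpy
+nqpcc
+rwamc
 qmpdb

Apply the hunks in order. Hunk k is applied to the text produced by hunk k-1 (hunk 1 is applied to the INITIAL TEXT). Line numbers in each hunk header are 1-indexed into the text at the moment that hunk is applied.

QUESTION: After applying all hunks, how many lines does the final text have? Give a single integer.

Hunk 1: at line 1 remove [bwhp,dlxcp] add [lccuf,jrhe,fivl] -> 14 lines: pxs lccuf jrhe fivl bicf xpe dlq gnzm kym ifuz mhex mrv qmpdb ugqel
Hunk 2: at line 3 remove [fivl] add [vzlf,rhqdc] -> 15 lines: pxs lccuf jrhe vzlf rhqdc bicf xpe dlq gnzm kym ifuz mhex mrv qmpdb ugqel
Hunk 3: at line 1 remove [lccuf,jrhe,vzlf] add [uod,xnakz] -> 14 lines: pxs uod xnakz rhqdc bicf xpe dlq gnzm kym ifuz mhex mrv qmpdb ugqel
Hunk 4: at line 10 remove [mrv] add [vbo,gwn,usrzk] -> 16 lines: pxs uod xnakz rhqdc bicf xpe dlq gnzm kym ifuz mhex vbo gwn usrzk qmpdb ugqel
Hunk 5: at line 9 remove [ifuz] add [zix,pqsj] -> 17 lines: pxs uod xnakz rhqdc bicf xpe dlq gnzm kym zix pqsj mhex vbo gwn usrzk qmpdb ugqel
Hunk 6: at line 6 remove [dlq,gnzm,kym] add [gaudt] -> 15 lines: pxs uod xnakz rhqdc bicf xpe gaudt zix pqsj mhex vbo gwn usrzk qmpdb ugqel
Hunk 7: at line 11 remove [gwn,usrzk] add [xpy,nqpcc,rwamc] -> 16 lines: pxs uod xnakz rhqdc bicf xpe gaudt zix pqsj mhex vbo xpy nqpcc rwamc qmpdb ugqel
Final line count: 16

Answer: 16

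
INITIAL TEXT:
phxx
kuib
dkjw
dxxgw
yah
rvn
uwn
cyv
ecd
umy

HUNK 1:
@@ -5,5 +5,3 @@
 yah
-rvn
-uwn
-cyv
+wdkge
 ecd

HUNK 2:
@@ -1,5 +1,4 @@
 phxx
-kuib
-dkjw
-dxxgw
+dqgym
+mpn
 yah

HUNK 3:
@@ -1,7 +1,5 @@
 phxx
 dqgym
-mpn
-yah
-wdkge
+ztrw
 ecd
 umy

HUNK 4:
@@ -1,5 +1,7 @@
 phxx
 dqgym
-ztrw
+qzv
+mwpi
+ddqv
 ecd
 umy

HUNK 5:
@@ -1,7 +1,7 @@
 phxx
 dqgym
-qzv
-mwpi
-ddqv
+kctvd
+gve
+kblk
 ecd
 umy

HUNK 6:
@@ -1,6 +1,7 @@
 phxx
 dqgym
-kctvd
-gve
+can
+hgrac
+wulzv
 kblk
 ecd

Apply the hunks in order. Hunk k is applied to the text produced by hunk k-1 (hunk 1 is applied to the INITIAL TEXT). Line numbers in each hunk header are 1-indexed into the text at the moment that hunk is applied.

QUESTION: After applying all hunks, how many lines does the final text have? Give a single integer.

Answer: 8

Derivation:
Hunk 1: at line 5 remove [rvn,uwn,cyv] add [wdkge] -> 8 lines: phxx kuib dkjw dxxgw yah wdkge ecd umy
Hunk 2: at line 1 remove [kuib,dkjw,dxxgw] add [dqgym,mpn] -> 7 lines: phxx dqgym mpn yah wdkge ecd umy
Hunk 3: at line 1 remove [mpn,yah,wdkge] add [ztrw] -> 5 lines: phxx dqgym ztrw ecd umy
Hunk 4: at line 1 remove [ztrw] add [qzv,mwpi,ddqv] -> 7 lines: phxx dqgym qzv mwpi ddqv ecd umy
Hunk 5: at line 1 remove [qzv,mwpi,ddqv] add [kctvd,gve,kblk] -> 7 lines: phxx dqgym kctvd gve kblk ecd umy
Hunk 6: at line 1 remove [kctvd,gve] add [can,hgrac,wulzv] -> 8 lines: phxx dqgym can hgrac wulzv kblk ecd umy
Final line count: 8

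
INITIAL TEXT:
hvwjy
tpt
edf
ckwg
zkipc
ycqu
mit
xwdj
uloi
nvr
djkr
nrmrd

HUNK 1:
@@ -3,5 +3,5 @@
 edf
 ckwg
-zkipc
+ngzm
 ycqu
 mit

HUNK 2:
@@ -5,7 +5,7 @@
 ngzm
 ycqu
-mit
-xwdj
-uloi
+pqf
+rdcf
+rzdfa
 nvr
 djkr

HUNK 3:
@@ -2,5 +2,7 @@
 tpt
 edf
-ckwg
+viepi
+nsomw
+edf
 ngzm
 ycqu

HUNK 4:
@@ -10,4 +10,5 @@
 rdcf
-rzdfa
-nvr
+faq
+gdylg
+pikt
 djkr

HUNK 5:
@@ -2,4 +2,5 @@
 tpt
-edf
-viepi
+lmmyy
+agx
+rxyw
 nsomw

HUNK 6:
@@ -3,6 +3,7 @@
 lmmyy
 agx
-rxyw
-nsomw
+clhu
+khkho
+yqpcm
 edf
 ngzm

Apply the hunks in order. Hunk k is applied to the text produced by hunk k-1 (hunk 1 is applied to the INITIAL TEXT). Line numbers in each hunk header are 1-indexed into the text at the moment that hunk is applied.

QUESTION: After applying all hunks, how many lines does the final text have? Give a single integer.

Answer: 17

Derivation:
Hunk 1: at line 3 remove [zkipc] add [ngzm] -> 12 lines: hvwjy tpt edf ckwg ngzm ycqu mit xwdj uloi nvr djkr nrmrd
Hunk 2: at line 5 remove [mit,xwdj,uloi] add [pqf,rdcf,rzdfa] -> 12 lines: hvwjy tpt edf ckwg ngzm ycqu pqf rdcf rzdfa nvr djkr nrmrd
Hunk 3: at line 2 remove [ckwg] add [viepi,nsomw,edf] -> 14 lines: hvwjy tpt edf viepi nsomw edf ngzm ycqu pqf rdcf rzdfa nvr djkr nrmrd
Hunk 4: at line 10 remove [rzdfa,nvr] add [faq,gdylg,pikt] -> 15 lines: hvwjy tpt edf viepi nsomw edf ngzm ycqu pqf rdcf faq gdylg pikt djkr nrmrd
Hunk 5: at line 2 remove [edf,viepi] add [lmmyy,agx,rxyw] -> 16 lines: hvwjy tpt lmmyy agx rxyw nsomw edf ngzm ycqu pqf rdcf faq gdylg pikt djkr nrmrd
Hunk 6: at line 3 remove [rxyw,nsomw] add [clhu,khkho,yqpcm] -> 17 lines: hvwjy tpt lmmyy agx clhu khkho yqpcm edf ngzm ycqu pqf rdcf faq gdylg pikt djkr nrmrd
Final line count: 17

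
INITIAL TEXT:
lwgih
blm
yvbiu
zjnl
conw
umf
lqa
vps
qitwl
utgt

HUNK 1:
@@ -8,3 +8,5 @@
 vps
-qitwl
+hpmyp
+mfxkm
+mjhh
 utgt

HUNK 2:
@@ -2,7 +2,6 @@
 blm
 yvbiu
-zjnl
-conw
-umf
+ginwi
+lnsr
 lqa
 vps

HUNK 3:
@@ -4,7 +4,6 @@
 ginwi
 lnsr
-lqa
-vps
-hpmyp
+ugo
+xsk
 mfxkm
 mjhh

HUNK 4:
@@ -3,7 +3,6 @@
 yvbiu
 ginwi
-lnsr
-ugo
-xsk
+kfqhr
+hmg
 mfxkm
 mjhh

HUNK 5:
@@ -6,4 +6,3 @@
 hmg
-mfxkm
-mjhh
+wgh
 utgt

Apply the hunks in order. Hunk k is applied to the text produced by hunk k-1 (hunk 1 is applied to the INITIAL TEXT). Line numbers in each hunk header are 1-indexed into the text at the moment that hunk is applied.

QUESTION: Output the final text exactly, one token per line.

Answer: lwgih
blm
yvbiu
ginwi
kfqhr
hmg
wgh
utgt

Derivation:
Hunk 1: at line 8 remove [qitwl] add [hpmyp,mfxkm,mjhh] -> 12 lines: lwgih blm yvbiu zjnl conw umf lqa vps hpmyp mfxkm mjhh utgt
Hunk 2: at line 2 remove [zjnl,conw,umf] add [ginwi,lnsr] -> 11 lines: lwgih blm yvbiu ginwi lnsr lqa vps hpmyp mfxkm mjhh utgt
Hunk 3: at line 4 remove [lqa,vps,hpmyp] add [ugo,xsk] -> 10 lines: lwgih blm yvbiu ginwi lnsr ugo xsk mfxkm mjhh utgt
Hunk 4: at line 3 remove [lnsr,ugo,xsk] add [kfqhr,hmg] -> 9 lines: lwgih blm yvbiu ginwi kfqhr hmg mfxkm mjhh utgt
Hunk 5: at line 6 remove [mfxkm,mjhh] add [wgh] -> 8 lines: lwgih blm yvbiu ginwi kfqhr hmg wgh utgt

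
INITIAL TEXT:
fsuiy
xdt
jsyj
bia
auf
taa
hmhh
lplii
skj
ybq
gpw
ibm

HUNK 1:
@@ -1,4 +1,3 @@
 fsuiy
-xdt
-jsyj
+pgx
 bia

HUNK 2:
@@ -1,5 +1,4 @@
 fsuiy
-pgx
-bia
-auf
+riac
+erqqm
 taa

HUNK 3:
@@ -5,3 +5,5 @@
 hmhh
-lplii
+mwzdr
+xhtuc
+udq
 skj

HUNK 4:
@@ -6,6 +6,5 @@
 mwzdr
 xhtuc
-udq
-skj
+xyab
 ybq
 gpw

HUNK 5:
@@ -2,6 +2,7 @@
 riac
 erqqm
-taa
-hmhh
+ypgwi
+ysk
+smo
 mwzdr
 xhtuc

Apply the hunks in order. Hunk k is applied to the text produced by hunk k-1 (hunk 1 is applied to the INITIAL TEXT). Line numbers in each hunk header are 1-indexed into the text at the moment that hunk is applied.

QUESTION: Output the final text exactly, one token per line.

Hunk 1: at line 1 remove [xdt,jsyj] add [pgx] -> 11 lines: fsuiy pgx bia auf taa hmhh lplii skj ybq gpw ibm
Hunk 2: at line 1 remove [pgx,bia,auf] add [riac,erqqm] -> 10 lines: fsuiy riac erqqm taa hmhh lplii skj ybq gpw ibm
Hunk 3: at line 5 remove [lplii] add [mwzdr,xhtuc,udq] -> 12 lines: fsuiy riac erqqm taa hmhh mwzdr xhtuc udq skj ybq gpw ibm
Hunk 4: at line 6 remove [udq,skj] add [xyab] -> 11 lines: fsuiy riac erqqm taa hmhh mwzdr xhtuc xyab ybq gpw ibm
Hunk 5: at line 2 remove [taa,hmhh] add [ypgwi,ysk,smo] -> 12 lines: fsuiy riac erqqm ypgwi ysk smo mwzdr xhtuc xyab ybq gpw ibm

Answer: fsuiy
riac
erqqm
ypgwi
ysk
smo
mwzdr
xhtuc
xyab
ybq
gpw
ibm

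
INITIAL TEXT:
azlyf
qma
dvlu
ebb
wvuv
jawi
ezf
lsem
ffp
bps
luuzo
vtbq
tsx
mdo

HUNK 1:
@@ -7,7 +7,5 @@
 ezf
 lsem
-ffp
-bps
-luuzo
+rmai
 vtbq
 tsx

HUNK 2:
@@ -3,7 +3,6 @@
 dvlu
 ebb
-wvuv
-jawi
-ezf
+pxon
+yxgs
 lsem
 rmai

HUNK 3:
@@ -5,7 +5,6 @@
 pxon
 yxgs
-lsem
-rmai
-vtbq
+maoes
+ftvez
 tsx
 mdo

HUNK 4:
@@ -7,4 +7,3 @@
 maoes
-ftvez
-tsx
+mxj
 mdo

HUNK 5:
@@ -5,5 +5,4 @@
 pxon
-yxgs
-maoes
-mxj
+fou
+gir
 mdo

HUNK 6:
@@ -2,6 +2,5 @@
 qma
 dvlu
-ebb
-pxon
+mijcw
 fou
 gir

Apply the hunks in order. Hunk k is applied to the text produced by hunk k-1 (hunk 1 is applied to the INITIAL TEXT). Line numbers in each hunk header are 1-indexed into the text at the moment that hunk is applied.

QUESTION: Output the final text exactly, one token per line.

Answer: azlyf
qma
dvlu
mijcw
fou
gir
mdo

Derivation:
Hunk 1: at line 7 remove [ffp,bps,luuzo] add [rmai] -> 12 lines: azlyf qma dvlu ebb wvuv jawi ezf lsem rmai vtbq tsx mdo
Hunk 2: at line 3 remove [wvuv,jawi,ezf] add [pxon,yxgs] -> 11 lines: azlyf qma dvlu ebb pxon yxgs lsem rmai vtbq tsx mdo
Hunk 3: at line 5 remove [lsem,rmai,vtbq] add [maoes,ftvez] -> 10 lines: azlyf qma dvlu ebb pxon yxgs maoes ftvez tsx mdo
Hunk 4: at line 7 remove [ftvez,tsx] add [mxj] -> 9 lines: azlyf qma dvlu ebb pxon yxgs maoes mxj mdo
Hunk 5: at line 5 remove [yxgs,maoes,mxj] add [fou,gir] -> 8 lines: azlyf qma dvlu ebb pxon fou gir mdo
Hunk 6: at line 2 remove [ebb,pxon] add [mijcw] -> 7 lines: azlyf qma dvlu mijcw fou gir mdo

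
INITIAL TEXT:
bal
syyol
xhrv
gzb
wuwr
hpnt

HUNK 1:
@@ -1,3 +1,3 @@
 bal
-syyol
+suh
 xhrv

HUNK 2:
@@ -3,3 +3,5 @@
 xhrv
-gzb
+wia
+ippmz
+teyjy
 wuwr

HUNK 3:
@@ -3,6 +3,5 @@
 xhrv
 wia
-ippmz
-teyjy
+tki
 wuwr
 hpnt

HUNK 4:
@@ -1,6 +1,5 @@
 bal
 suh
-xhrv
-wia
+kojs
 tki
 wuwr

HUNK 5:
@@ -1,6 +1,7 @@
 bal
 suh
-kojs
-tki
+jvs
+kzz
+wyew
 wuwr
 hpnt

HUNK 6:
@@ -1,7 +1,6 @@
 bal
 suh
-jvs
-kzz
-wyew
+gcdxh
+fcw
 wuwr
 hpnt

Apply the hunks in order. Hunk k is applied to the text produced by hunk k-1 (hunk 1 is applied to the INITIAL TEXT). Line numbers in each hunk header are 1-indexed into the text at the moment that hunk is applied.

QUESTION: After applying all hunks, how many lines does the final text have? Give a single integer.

Hunk 1: at line 1 remove [syyol] add [suh] -> 6 lines: bal suh xhrv gzb wuwr hpnt
Hunk 2: at line 3 remove [gzb] add [wia,ippmz,teyjy] -> 8 lines: bal suh xhrv wia ippmz teyjy wuwr hpnt
Hunk 3: at line 3 remove [ippmz,teyjy] add [tki] -> 7 lines: bal suh xhrv wia tki wuwr hpnt
Hunk 4: at line 1 remove [xhrv,wia] add [kojs] -> 6 lines: bal suh kojs tki wuwr hpnt
Hunk 5: at line 1 remove [kojs,tki] add [jvs,kzz,wyew] -> 7 lines: bal suh jvs kzz wyew wuwr hpnt
Hunk 6: at line 1 remove [jvs,kzz,wyew] add [gcdxh,fcw] -> 6 lines: bal suh gcdxh fcw wuwr hpnt
Final line count: 6

Answer: 6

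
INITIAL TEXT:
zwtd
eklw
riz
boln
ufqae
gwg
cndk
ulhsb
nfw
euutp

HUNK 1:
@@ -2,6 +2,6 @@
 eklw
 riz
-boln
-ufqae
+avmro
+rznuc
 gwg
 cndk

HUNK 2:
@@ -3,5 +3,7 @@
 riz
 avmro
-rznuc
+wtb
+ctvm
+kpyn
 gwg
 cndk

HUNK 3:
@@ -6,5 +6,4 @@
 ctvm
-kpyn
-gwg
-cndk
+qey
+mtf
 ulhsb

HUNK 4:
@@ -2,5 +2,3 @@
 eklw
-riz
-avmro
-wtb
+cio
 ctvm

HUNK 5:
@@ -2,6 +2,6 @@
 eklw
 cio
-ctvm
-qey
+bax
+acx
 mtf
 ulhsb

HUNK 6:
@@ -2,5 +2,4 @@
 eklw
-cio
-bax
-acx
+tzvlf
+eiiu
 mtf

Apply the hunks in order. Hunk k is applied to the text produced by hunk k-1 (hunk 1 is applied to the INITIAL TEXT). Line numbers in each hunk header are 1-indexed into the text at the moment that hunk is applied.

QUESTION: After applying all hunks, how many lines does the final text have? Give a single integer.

Hunk 1: at line 2 remove [boln,ufqae] add [avmro,rznuc] -> 10 lines: zwtd eklw riz avmro rznuc gwg cndk ulhsb nfw euutp
Hunk 2: at line 3 remove [rznuc] add [wtb,ctvm,kpyn] -> 12 lines: zwtd eklw riz avmro wtb ctvm kpyn gwg cndk ulhsb nfw euutp
Hunk 3: at line 6 remove [kpyn,gwg,cndk] add [qey,mtf] -> 11 lines: zwtd eklw riz avmro wtb ctvm qey mtf ulhsb nfw euutp
Hunk 4: at line 2 remove [riz,avmro,wtb] add [cio] -> 9 lines: zwtd eklw cio ctvm qey mtf ulhsb nfw euutp
Hunk 5: at line 2 remove [ctvm,qey] add [bax,acx] -> 9 lines: zwtd eklw cio bax acx mtf ulhsb nfw euutp
Hunk 6: at line 2 remove [cio,bax,acx] add [tzvlf,eiiu] -> 8 lines: zwtd eklw tzvlf eiiu mtf ulhsb nfw euutp
Final line count: 8

Answer: 8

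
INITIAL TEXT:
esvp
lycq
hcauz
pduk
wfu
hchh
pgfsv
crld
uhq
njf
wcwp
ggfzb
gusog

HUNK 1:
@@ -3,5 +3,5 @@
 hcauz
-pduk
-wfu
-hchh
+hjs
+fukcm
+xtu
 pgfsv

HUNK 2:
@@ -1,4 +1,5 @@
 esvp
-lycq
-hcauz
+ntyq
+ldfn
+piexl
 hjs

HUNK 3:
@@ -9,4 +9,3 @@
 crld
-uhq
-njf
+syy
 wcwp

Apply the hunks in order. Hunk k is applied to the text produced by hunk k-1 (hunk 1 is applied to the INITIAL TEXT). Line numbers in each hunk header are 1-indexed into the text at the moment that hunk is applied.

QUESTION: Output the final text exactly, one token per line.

Hunk 1: at line 3 remove [pduk,wfu,hchh] add [hjs,fukcm,xtu] -> 13 lines: esvp lycq hcauz hjs fukcm xtu pgfsv crld uhq njf wcwp ggfzb gusog
Hunk 2: at line 1 remove [lycq,hcauz] add [ntyq,ldfn,piexl] -> 14 lines: esvp ntyq ldfn piexl hjs fukcm xtu pgfsv crld uhq njf wcwp ggfzb gusog
Hunk 3: at line 9 remove [uhq,njf] add [syy] -> 13 lines: esvp ntyq ldfn piexl hjs fukcm xtu pgfsv crld syy wcwp ggfzb gusog

Answer: esvp
ntyq
ldfn
piexl
hjs
fukcm
xtu
pgfsv
crld
syy
wcwp
ggfzb
gusog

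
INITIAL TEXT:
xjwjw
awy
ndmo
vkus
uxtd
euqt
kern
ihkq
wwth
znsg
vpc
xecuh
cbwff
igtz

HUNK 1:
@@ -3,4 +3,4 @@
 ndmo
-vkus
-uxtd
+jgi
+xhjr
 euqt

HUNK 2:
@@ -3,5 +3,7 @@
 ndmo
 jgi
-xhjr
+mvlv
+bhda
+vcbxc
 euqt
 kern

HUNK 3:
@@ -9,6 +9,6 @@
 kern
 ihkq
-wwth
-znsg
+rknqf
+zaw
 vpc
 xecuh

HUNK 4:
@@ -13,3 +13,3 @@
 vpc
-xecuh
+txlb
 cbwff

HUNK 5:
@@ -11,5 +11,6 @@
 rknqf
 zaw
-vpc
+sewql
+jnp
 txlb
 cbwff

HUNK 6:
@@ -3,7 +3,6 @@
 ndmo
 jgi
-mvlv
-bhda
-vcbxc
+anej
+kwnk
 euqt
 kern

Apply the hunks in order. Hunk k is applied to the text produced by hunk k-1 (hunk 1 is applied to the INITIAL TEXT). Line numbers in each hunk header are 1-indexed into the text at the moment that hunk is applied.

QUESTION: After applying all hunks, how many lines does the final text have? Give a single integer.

Hunk 1: at line 3 remove [vkus,uxtd] add [jgi,xhjr] -> 14 lines: xjwjw awy ndmo jgi xhjr euqt kern ihkq wwth znsg vpc xecuh cbwff igtz
Hunk 2: at line 3 remove [xhjr] add [mvlv,bhda,vcbxc] -> 16 lines: xjwjw awy ndmo jgi mvlv bhda vcbxc euqt kern ihkq wwth znsg vpc xecuh cbwff igtz
Hunk 3: at line 9 remove [wwth,znsg] add [rknqf,zaw] -> 16 lines: xjwjw awy ndmo jgi mvlv bhda vcbxc euqt kern ihkq rknqf zaw vpc xecuh cbwff igtz
Hunk 4: at line 13 remove [xecuh] add [txlb] -> 16 lines: xjwjw awy ndmo jgi mvlv bhda vcbxc euqt kern ihkq rknqf zaw vpc txlb cbwff igtz
Hunk 5: at line 11 remove [vpc] add [sewql,jnp] -> 17 lines: xjwjw awy ndmo jgi mvlv bhda vcbxc euqt kern ihkq rknqf zaw sewql jnp txlb cbwff igtz
Hunk 6: at line 3 remove [mvlv,bhda,vcbxc] add [anej,kwnk] -> 16 lines: xjwjw awy ndmo jgi anej kwnk euqt kern ihkq rknqf zaw sewql jnp txlb cbwff igtz
Final line count: 16

Answer: 16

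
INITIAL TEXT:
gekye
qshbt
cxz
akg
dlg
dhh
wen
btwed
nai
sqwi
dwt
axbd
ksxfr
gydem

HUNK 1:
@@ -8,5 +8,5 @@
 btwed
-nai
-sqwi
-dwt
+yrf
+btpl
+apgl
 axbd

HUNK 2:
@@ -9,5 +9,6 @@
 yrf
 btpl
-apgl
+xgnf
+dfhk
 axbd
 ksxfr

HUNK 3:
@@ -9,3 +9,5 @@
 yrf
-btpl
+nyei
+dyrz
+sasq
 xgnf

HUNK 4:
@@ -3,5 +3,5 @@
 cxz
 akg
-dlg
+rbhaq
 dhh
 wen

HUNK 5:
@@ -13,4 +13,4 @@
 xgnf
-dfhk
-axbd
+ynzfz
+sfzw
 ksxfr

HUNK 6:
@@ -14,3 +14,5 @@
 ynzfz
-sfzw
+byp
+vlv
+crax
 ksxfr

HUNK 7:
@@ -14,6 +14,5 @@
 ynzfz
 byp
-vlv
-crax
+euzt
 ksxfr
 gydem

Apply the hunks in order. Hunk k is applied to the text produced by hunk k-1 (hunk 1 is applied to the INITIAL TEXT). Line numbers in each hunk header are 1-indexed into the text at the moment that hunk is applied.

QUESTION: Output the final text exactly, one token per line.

Hunk 1: at line 8 remove [nai,sqwi,dwt] add [yrf,btpl,apgl] -> 14 lines: gekye qshbt cxz akg dlg dhh wen btwed yrf btpl apgl axbd ksxfr gydem
Hunk 2: at line 9 remove [apgl] add [xgnf,dfhk] -> 15 lines: gekye qshbt cxz akg dlg dhh wen btwed yrf btpl xgnf dfhk axbd ksxfr gydem
Hunk 3: at line 9 remove [btpl] add [nyei,dyrz,sasq] -> 17 lines: gekye qshbt cxz akg dlg dhh wen btwed yrf nyei dyrz sasq xgnf dfhk axbd ksxfr gydem
Hunk 4: at line 3 remove [dlg] add [rbhaq] -> 17 lines: gekye qshbt cxz akg rbhaq dhh wen btwed yrf nyei dyrz sasq xgnf dfhk axbd ksxfr gydem
Hunk 5: at line 13 remove [dfhk,axbd] add [ynzfz,sfzw] -> 17 lines: gekye qshbt cxz akg rbhaq dhh wen btwed yrf nyei dyrz sasq xgnf ynzfz sfzw ksxfr gydem
Hunk 6: at line 14 remove [sfzw] add [byp,vlv,crax] -> 19 lines: gekye qshbt cxz akg rbhaq dhh wen btwed yrf nyei dyrz sasq xgnf ynzfz byp vlv crax ksxfr gydem
Hunk 7: at line 14 remove [vlv,crax] add [euzt] -> 18 lines: gekye qshbt cxz akg rbhaq dhh wen btwed yrf nyei dyrz sasq xgnf ynzfz byp euzt ksxfr gydem

Answer: gekye
qshbt
cxz
akg
rbhaq
dhh
wen
btwed
yrf
nyei
dyrz
sasq
xgnf
ynzfz
byp
euzt
ksxfr
gydem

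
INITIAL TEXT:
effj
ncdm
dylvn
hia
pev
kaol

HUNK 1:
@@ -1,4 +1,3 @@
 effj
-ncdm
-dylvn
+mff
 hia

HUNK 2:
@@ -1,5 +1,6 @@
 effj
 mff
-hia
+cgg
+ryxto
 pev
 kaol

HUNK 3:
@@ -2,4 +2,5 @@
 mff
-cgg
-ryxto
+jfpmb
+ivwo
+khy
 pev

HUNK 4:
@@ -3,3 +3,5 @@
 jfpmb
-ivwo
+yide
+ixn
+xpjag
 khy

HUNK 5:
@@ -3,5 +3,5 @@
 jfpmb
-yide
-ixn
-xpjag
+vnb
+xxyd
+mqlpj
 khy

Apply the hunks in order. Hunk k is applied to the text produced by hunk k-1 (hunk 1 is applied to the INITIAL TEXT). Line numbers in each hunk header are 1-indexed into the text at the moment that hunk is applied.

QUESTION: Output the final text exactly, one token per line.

Hunk 1: at line 1 remove [ncdm,dylvn] add [mff] -> 5 lines: effj mff hia pev kaol
Hunk 2: at line 1 remove [hia] add [cgg,ryxto] -> 6 lines: effj mff cgg ryxto pev kaol
Hunk 3: at line 2 remove [cgg,ryxto] add [jfpmb,ivwo,khy] -> 7 lines: effj mff jfpmb ivwo khy pev kaol
Hunk 4: at line 3 remove [ivwo] add [yide,ixn,xpjag] -> 9 lines: effj mff jfpmb yide ixn xpjag khy pev kaol
Hunk 5: at line 3 remove [yide,ixn,xpjag] add [vnb,xxyd,mqlpj] -> 9 lines: effj mff jfpmb vnb xxyd mqlpj khy pev kaol

Answer: effj
mff
jfpmb
vnb
xxyd
mqlpj
khy
pev
kaol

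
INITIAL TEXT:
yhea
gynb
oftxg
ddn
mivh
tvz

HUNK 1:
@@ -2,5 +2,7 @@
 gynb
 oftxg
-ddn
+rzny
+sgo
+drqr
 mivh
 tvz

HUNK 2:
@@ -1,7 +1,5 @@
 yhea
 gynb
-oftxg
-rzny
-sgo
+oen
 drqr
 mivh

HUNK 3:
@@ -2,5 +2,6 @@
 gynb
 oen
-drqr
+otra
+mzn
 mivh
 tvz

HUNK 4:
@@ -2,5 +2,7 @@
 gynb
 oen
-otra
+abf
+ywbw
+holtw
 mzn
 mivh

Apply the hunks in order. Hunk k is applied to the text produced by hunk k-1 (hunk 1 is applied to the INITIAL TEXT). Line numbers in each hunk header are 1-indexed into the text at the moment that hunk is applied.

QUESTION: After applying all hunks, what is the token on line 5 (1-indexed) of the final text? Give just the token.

Hunk 1: at line 2 remove [ddn] add [rzny,sgo,drqr] -> 8 lines: yhea gynb oftxg rzny sgo drqr mivh tvz
Hunk 2: at line 1 remove [oftxg,rzny,sgo] add [oen] -> 6 lines: yhea gynb oen drqr mivh tvz
Hunk 3: at line 2 remove [drqr] add [otra,mzn] -> 7 lines: yhea gynb oen otra mzn mivh tvz
Hunk 4: at line 2 remove [otra] add [abf,ywbw,holtw] -> 9 lines: yhea gynb oen abf ywbw holtw mzn mivh tvz
Final line 5: ywbw

Answer: ywbw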